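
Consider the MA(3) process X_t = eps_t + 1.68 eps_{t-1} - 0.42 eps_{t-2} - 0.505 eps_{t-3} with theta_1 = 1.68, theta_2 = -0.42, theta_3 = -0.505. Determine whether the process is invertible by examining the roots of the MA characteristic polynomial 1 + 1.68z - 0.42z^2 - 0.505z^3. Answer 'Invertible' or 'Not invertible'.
\text{Not invertible}

The MA(q) characteristic polynomial is P(z) = 1 + 1.68z - 0.42z^2 - 0.505z^3.
Invertibility requires all roots to lie outside the unit circle, i.e. |z| > 1 for every root.
Degree 3: look for a simple real root z0 first, then factor out (1 - z/z0) and solve the remaining quadratic.
Testing z0 = -2: P(-2) = 1 + (1.68)(-2) + (-0.42)(-2)^2 + (-0.505)(-2)^3
  = 1 + (-3.36) + (-1.68) + (4.04) = 0.  So z_0 = -2 is a root, |z_0| = 2.
Divide out the factor (1 + 0.5 z) = (1 - z/z0) (since 1/z0 = -0.5):
  P(z) = (1 + 0.5 z)(1 + (1.18) z + (-1.01) z^2)
  [check: z-coef 1.18 - (-0.5) = 1.68; z^2-coef -1.01 - (-0.5)(1.18) = -0.42; z^3-coef -(-0.5)(-1.01) = -0.505.]
Remaining roots from the quadratic factor 1 + (1.18) z + (-1.01) z^2:
  Set 1 + (1.18) z + (-1.01) z^2 = 0, i.e. a z^2 + b z + c = 0 with a = -1.01, b = 1.18, c = 1.
  Discriminant D = b^2 - 4ac = (1.18)^2 - 4*(-1.01)*1 = 1.3924 - (-4.04) = 5.4324.
  D >= 0, so the roots are real: z = (-b +/- sqrt(D)) / (2a) = (-1.18 +/- 2.330751) / (-2.02).
    z_1 = (-1.18 + 2.330751) / (-2.02) = -0.5697,   |z_1| = 0.5697.
    z_2 = (-1.18 - 2.330751) / (-2.02) = 1.738,   |z_2| = 1.738.
Moduli of all roots: 2.0000, 0.5697, 1.7380.
All moduli strictly greater than 1? No.
Verdict: Not invertible.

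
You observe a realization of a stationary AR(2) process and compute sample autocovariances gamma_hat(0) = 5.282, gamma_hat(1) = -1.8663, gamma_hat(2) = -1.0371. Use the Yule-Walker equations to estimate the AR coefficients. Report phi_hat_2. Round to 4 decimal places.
\hat\phi_{2} = -0.3670

The Yule-Walker equations for an AR(p) process read, in matrix form,
  Gamma_p phi = r_p,   with   (Gamma_p)_{ij} = gamma(|i - j|),
                       (r_p)_i = gamma(i),   i,j = 1..p.
Substitute the sample gammas (Toeplitz matrix and right-hand side of size 2):
  Gamma_p = [[5.282, -1.8663], [-1.8663, 5.282]]
  r_p     = [-1.8663, -1.0371]
Written out:
  5.282 phi_1 - 1.8663 phi_2 = -1.8663
  -1.8663 phi_1 + 5.282 phi_2 = -1.0371
Solve by Cramer's rule:
  det = gamma(0)^2 - gamma(1)^2 = (5.282)^2 - (-1.8663)^2 = 27.899524 - 3.48307569 = 24.41644831
  phi_hat_1 = [gamma(1) gamma(0) - gamma(1) gamma(2)] / det = [(-1.8663)(5.282) - (-1.8663)(-1.0371)] / 24.41644831 = -11.79333633 / 24.41644831 = -0.483
  phi_hat_2 = [gamma(0) gamma(2) - gamma(1)^2] / det = [(5.282)(-1.0371) - (-1.8663)^2] / 24.41644831 = -8.96103789 / 24.41644831 = -0.367
So phi_hat = [-0.4830, -0.3670].
Therefore phi_hat_2 = -0.3670.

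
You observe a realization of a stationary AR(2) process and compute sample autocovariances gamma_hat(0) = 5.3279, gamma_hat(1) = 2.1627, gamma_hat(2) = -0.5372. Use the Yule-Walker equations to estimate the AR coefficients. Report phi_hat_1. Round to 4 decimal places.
\hat\phi_{1} = 0.5350

The Yule-Walker equations for an AR(p) process read, in matrix form,
  Gamma_p phi = r_p,   with   (Gamma_p)_{ij} = gamma(|i - j|),
                       (r_p)_i = gamma(i),   i,j = 1..p.
Substitute the sample gammas (Toeplitz matrix and right-hand side of size 2):
  Gamma_p = [[5.3279, 2.1627], [2.1627, 5.3279]]
  r_p     = [2.1627, -0.5372]
Written out:
  5.3279 phi_1 + 2.1627 phi_2 = 2.1627
  2.1627 phi_1 + 5.3279 phi_2 = -0.5372
Solve by Cramer's rule:
  det = gamma(0)^2 - gamma(1)^2 = (5.3279)^2 - (2.1627)^2 = 28.38651841 - 4.67727129 = 23.70924712
  phi_hat_1 = [gamma(1) gamma(0) - gamma(1) gamma(2)] / det = [(2.1627)(5.3279) - (2.1627)(-0.5372)] / 23.70924712 = 12.68445177 / 23.70924712 = 0.535
  phi_hat_2 = [gamma(0) gamma(2) - gamma(1)^2] / det = [(5.3279)(-0.5372) - (2.1627)^2] / 23.70924712 = -7.53941917 / 23.70924712 = -0.318
So phi_hat = [0.5350, -0.3180].
Therefore phi_hat_1 = 0.5350.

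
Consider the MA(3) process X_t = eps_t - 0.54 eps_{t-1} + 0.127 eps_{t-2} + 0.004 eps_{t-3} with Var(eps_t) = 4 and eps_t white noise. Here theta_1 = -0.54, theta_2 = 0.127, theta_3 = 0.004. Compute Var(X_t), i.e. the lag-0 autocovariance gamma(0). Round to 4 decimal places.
\gamma(0) = 5.2310

For an MA(q) process X_t = eps_t + sum_i theta_i eps_{t-i} with
Var(eps_t) = sigma^2, the variance is
  gamma(0) = sigma^2 * (1 + sum_i theta_i^2).
  sum_i theta_i^2 = (-0.54)^2 + (0.127)^2 + (0.004)^2 = 0.2916 + 0.016129 + 0.000016 = 0.307745.
  gamma(0) = 4 * (1 + 0.307745) = 4 * 1.307745 = 5.23098, which rounds to 5.2310.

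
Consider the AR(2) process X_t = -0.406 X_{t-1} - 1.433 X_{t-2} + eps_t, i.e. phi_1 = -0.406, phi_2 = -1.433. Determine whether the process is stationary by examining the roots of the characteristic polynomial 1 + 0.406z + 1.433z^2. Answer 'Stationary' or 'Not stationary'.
\text{Not stationary}

The AR(p) characteristic polynomial is P(z) = 1 + 0.406z + 1.433z^2.
Stationarity requires all roots to lie outside the unit circle, i.e. |z| > 1 for every root.
Set 1 + (0.406) z + (1.433) z^2 = 0, i.e. a z^2 + b z + c = 0 with a = 1.433, b = 0.406, c = 1.
Discriminant D = b^2 - 4ac = (0.406)^2 - 4*(1.433)*1 = 0.164836 - (5.732) = -5.567164.
D < 0, so the roots are the complex-conjugate pair z = (-b +/- i sqrt(-D)) / (2a) = -0.1417 +/- 0.8233i.
For a conjugate pair |z|^2 = z * conj(z) = (product of roots) = c/a = 1/(1.433) = 0.697837, so |z| = sqrt(0.697837) = 0.8354 for both roots.
Moduli of all roots: 0.8354, 0.8354.
All moduli strictly greater than 1? No.
Verdict: Not stationary.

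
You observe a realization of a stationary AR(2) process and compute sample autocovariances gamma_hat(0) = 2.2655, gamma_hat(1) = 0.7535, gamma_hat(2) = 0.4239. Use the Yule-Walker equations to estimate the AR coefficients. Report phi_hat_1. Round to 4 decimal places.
\hat\phi_{1} = 0.3040

The Yule-Walker equations for an AR(p) process read, in matrix form,
  Gamma_p phi = r_p,   with   (Gamma_p)_{ij} = gamma(|i - j|),
                       (r_p)_i = gamma(i),   i,j = 1..p.
Substitute the sample gammas (Toeplitz matrix and right-hand side of size 2):
  Gamma_p = [[2.2655, 0.7535], [0.7535, 2.2655]]
  r_p     = [0.7535, 0.4239]
Written out:
  2.2655 phi_1 + 0.7535 phi_2 = 0.7535
  0.7535 phi_1 + 2.2655 phi_2 = 0.4239
Solve by Cramer's rule:
  det = gamma(0)^2 - gamma(1)^2 = (2.2655)^2 - (0.7535)^2 = 5.13249025 - 0.56776225 = 4.564728
  phi_hat_1 = [gamma(1) gamma(0) - gamma(1) gamma(2)] / det = [(0.7535)(2.2655) - (0.7535)(0.4239)] / 4.564728 = 1.3876456 / 4.564728 = 0.304
  phi_hat_2 = [gamma(0) gamma(2) - gamma(1)^2] / det = [(2.2655)(0.4239) - (0.7535)^2] / 4.564728 = 0.3925832 / 4.564728 = 0.086
So phi_hat = [0.3040, 0.0860].
Therefore phi_hat_1 = 0.3040.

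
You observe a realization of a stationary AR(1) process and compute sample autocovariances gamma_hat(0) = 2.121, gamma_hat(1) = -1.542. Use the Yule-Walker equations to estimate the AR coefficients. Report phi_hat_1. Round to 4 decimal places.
\hat\phi_{1} = -0.7270

The Yule-Walker equations for an AR(p) process read, in matrix form,
  Gamma_p phi = r_p,   with   (Gamma_p)_{ij} = gamma(|i - j|),
                       (r_p)_i = gamma(i),   i,j = 1..p.
Substitute the sample gammas (Toeplitz matrix and right-hand side of size 1):
  Gamma_p = [[2.121]]
  r_p     = [-1.542]
With p = 1 this is the single equation gamma(0) phi_1 = gamma(1):
  phi_hat_1 = gamma(1) / gamma(0) = -1.542 / 2.121 = -0.7270.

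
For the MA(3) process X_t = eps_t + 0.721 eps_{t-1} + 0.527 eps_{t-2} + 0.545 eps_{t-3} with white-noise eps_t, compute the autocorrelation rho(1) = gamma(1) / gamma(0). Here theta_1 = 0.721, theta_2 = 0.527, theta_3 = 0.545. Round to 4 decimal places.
\rho(1) = 0.6627

For an MA(q) process with theta_0 = 1, the autocovariance is
  gamma(k) = sigma^2 * sum_{i=0..q-k} theta_i * theta_{i+k},
and rho(k) = gamma(k) / gamma(0). Sigma^2 cancels.
  numerator   = (1)*(0.721) + (0.721)*(0.527) + (0.527)*(0.545) = 1.388182.
  denominator = (1)^2 + (0.721)^2 + (0.527)^2 + (0.545)^2 = 2.094595.
  rho(1) = 1.388182 / 2.094595 = 0.6627.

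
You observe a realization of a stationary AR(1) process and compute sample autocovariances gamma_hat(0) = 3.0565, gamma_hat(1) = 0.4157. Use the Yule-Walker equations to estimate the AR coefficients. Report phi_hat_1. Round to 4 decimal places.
\hat\phi_{1} = 0.1360

The Yule-Walker equations for an AR(p) process read, in matrix form,
  Gamma_p phi = r_p,   with   (Gamma_p)_{ij} = gamma(|i - j|),
                       (r_p)_i = gamma(i),   i,j = 1..p.
Substitute the sample gammas (Toeplitz matrix and right-hand side of size 1):
  Gamma_p = [[3.0565]]
  r_p     = [0.4157]
With p = 1 this is the single equation gamma(0) phi_1 = gamma(1):
  phi_hat_1 = gamma(1) / gamma(0) = 0.4157 / 3.0565 = 0.1360.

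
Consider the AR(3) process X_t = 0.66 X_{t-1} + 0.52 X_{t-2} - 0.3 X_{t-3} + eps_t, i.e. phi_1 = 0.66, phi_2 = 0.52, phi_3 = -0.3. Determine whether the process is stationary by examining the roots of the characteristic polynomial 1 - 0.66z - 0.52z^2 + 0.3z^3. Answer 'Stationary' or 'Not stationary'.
\text{Stationary}

The AR(p) characteristic polynomial is P(z) = 1 - 0.66z - 0.52z^2 + 0.3z^3.
Stationarity requires all roots to lie outside the unit circle, i.e. |z| > 1 for every root.
Degree 3: look for a simple real root z0 first, then factor out (1 - z/z0) and solve the remaining quadratic.
Testing z0 = 2: P(2) = 1 + (-0.66)(2) + (-0.52)(2)^2 + (0.3)(2)^3
  = 1 + (-1.32) + (-2.08) + (2.4) = 0.  So z_0 = 2 is a root, |z_0| = 2.
Divide out the factor (1 - 0.5 z) = (1 - z/z0) (since 1/z0 = 0.5):
  P(z) = (1 - 0.5 z)(1 + (-0.16) z + (-0.6) z^2)
  [check: z-coef -0.16 - (0.5) = -0.66; z^2-coef -0.6 - (0.5)(-0.16) = -0.52; z^3-coef -(0.5)(-0.6) = 0.3.]
Remaining roots from the quadratic factor 1 + (-0.16) z + (-0.6) z^2:
  Set 1 + (-0.16) z + (-0.6) z^2 = 0, i.e. a z^2 + b z + c = 0 with a = -0.6, b = -0.16, c = 1.
  Discriminant D = b^2 - 4ac = (-0.16)^2 - 4*(-0.6)*1 = 0.0256 - (-2.4) = 2.4256.
  D >= 0, so the roots are real: z = (-b +/- sqrt(D)) / (2a) = (0.16 +/- 1.557434) / (-1.2).
    z_1 = (0.16 + 1.557434) / (-1.2) = -1.4312,   |z_1| = 1.4312.
    z_2 = (0.16 - 1.557434) / (-1.2) = 1.1645,   |z_2| = 1.1645.
Moduli of all roots: 2.0000, 1.4312, 1.1645.
All moduli strictly greater than 1? Yes.
Verdict: Stationary.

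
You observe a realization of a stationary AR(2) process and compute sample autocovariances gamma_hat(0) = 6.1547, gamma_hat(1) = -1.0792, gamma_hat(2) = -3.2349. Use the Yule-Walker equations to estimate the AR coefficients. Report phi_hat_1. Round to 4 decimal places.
\hat\phi_{1} = -0.2760

The Yule-Walker equations for an AR(p) process read, in matrix form,
  Gamma_p phi = r_p,   with   (Gamma_p)_{ij} = gamma(|i - j|),
                       (r_p)_i = gamma(i),   i,j = 1..p.
Substitute the sample gammas (Toeplitz matrix and right-hand side of size 2):
  Gamma_p = [[6.1547, -1.0792], [-1.0792, 6.1547]]
  r_p     = [-1.0792, -3.2349]
Written out:
  6.1547 phi_1 - 1.0792 phi_2 = -1.0792
  -1.0792 phi_1 + 6.1547 phi_2 = -3.2349
Solve by Cramer's rule:
  det = gamma(0)^2 - gamma(1)^2 = (6.1547)^2 - (-1.0792)^2 = 37.88033209 - 1.16467264 = 36.71565945
  phi_hat_1 = [gamma(1) gamma(0) - gamma(1) gamma(2)] / det = [(-1.0792)(6.1547) - (-1.0792)(-3.2349)] / 36.71565945 = -10.13325632 / 36.71565945 = -0.276
  phi_hat_2 = [gamma(0) gamma(2) - gamma(1)^2] / det = [(6.1547)(-3.2349) - (-1.0792)^2] / 36.71565945 = -21.07451167 / 36.71565945 = -0.574
So phi_hat = [-0.2760, -0.5740].
Therefore phi_hat_1 = -0.2760.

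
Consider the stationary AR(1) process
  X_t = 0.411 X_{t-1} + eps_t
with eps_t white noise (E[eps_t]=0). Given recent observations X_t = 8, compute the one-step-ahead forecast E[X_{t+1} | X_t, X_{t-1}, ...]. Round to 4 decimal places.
E[X_{t+1} \mid \mathcal F_t] = 3.2880

For an AR(p) model X_t = c + sum_i phi_i X_{t-i} + eps_t, the
one-step-ahead conditional mean is
  E[X_{t+1} | X_t, ...] = c + sum_i phi_i X_{t+1-i}.
Substitute known values:
  E[X_{t+1} | ...] = (0.411) * (8)
                   = 3.2880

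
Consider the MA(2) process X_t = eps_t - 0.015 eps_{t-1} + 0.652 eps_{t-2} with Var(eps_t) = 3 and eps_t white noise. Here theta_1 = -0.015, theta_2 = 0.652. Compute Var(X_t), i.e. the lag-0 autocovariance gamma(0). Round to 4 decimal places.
\gamma(0) = 4.2760

For an MA(q) process X_t = eps_t + sum_i theta_i eps_{t-i} with
Var(eps_t) = sigma^2, the variance is
  gamma(0) = sigma^2 * (1 + sum_i theta_i^2).
  sum_i theta_i^2 = (-0.015)^2 + (0.652)^2 = 0.000225 + 0.425104 = 0.425329.
  gamma(0) = 3 * (1 + 0.425329) = 3 * 1.425329 = 4.275987, which rounds to 4.2760.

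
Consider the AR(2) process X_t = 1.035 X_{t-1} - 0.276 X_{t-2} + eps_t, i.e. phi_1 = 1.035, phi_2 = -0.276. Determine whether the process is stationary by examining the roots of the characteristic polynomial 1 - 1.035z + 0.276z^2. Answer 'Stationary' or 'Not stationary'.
\text{Stationary}

The AR(p) characteristic polynomial is P(z) = 1 - 1.035z + 0.276z^2.
Stationarity requires all roots to lie outside the unit circle, i.e. |z| > 1 for every root.
Set 1 + (-1.035) z + (0.276) z^2 = 0, i.e. a z^2 + b z + c = 0 with a = 0.276, b = -1.035, c = 1.
Discriminant D = b^2 - 4ac = (-1.035)^2 - 4*(0.276)*1 = 1.071225 - (1.104) = -0.032775.
D < 0, so the roots are the complex-conjugate pair z = (-b +/- i sqrt(-D)) / (2a) = 1.875 +/- 0.328i.
For a conjugate pair |z|^2 = z * conj(z) = (product of roots) = c/a = 1/(0.276) = 3.623188, so |z| = sqrt(3.623188) = 1.9035 for both roots.
Moduli of all roots: 1.9035, 1.9035.
All moduli strictly greater than 1? Yes.
Verdict: Stationary.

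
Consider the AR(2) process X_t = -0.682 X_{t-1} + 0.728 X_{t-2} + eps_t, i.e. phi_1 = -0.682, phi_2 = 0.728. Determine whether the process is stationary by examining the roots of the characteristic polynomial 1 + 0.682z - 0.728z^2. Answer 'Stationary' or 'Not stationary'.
\text{Not stationary}

The AR(p) characteristic polynomial is P(z) = 1 + 0.682z - 0.728z^2.
Stationarity requires all roots to lie outside the unit circle, i.e. |z| > 1 for every root.
Set 1 + (0.682) z + (-0.728) z^2 = 0, i.e. a z^2 + b z + c = 0 with a = -0.728, b = 0.682, c = 1.
Discriminant D = b^2 - 4ac = (0.682)^2 - 4*(-0.728)*1 = 0.465124 - (-2.912) = 3.377124.
D >= 0, so the roots are real: z = (-b +/- sqrt(D)) / (2a) = (-0.682 +/- 1.837695) / (-1.456).
  z_1 = (-0.682 + 1.837695) / (-1.456) = -0.7937,   |z_1| = 0.7937.
  z_2 = (-0.682 - 1.837695) / (-1.456) = 1.7306,   |z_2| = 1.7306.
Moduli of all roots: 0.7937, 1.7306.
All moduli strictly greater than 1? No.
Verdict: Not stationary.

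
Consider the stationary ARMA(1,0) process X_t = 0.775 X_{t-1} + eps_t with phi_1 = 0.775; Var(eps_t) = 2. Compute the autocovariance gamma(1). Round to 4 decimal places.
\gamma(1) = 3.8811

Multiply the model equation by X_{t-k} and take expectations. With theta_0 = psi_0 = 1 and psi_j the MA(infinity) weights, this gives
  gamma(k) - sum_i phi_i gamma(k-i) = c_k,
  c_k = sigma^2 * sum_{j=k..q} theta_j psi_{j-k}   (c_k = 0 for k > q),
using gamma(-m) = gamma(m).
Pure AR (q = 0): c_0 = sigma^2 = 2, c_k = 0 for k >= 1.
Equations for k = 0 and k = 1 (AR order 1):
  gamma(0) = phi_1 gamma(1) + c_0
  gamma(1) = phi_1 gamma(0) + c_1
Substituting the second into the first: gamma(0) (1 - phi_1^2) = c_0 + phi_1 c_1, so
  gamma(0) = c_0 / (1 - phi_1^2) = 2 / (1 - (0.775)^2) = 2 / 0.399375 = 5.007825.
  gamma(1) = phi_1 gamma(0) = (0.775)(5.007825) = 3.881064.
Therefore gamma(1) = 3.8811 (to 4 decimal places).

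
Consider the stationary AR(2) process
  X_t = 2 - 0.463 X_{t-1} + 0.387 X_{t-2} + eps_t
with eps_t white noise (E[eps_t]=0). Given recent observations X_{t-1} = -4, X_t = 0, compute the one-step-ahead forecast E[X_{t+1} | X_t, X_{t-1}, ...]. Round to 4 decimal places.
E[X_{t+1} \mid \mathcal F_t] = 0.4520

For an AR(p) model X_t = c + sum_i phi_i X_{t-i} + eps_t, the
one-step-ahead conditional mean is
  E[X_{t+1} | X_t, ...] = c + sum_i phi_i X_{t+1-i}.
Substitute known values:
  E[X_{t+1} | ...] = 2 + (-0.463) * (0) + (0.387) * (-4)
                   = 0.4520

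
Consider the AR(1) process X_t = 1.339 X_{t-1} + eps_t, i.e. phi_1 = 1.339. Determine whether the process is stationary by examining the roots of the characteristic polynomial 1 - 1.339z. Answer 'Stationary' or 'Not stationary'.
\text{Not stationary}

The AR(p) characteristic polynomial is P(z) = 1 - 1.339z.
Stationarity requires all roots to lie outside the unit circle, i.e. |z| > 1 for every root.
This is linear in z: 1 + (-1.339) z = 0  =>  z = -1/(-1.339) = 0.746826,  |z| = 0.746826.
Moduli of all roots: 0.7468.
All moduli strictly greater than 1? No.
Verdict: Not stationary.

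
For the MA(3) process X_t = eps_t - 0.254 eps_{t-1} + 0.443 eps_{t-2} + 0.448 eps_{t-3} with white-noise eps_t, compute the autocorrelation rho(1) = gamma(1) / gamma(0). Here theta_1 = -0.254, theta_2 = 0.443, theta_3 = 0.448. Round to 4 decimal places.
\rho(1) = -0.1150

For an MA(q) process with theta_0 = 1, the autocovariance is
  gamma(k) = sigma^2 * sum_{i=0..q-k} theta_i * theta_{i+k},
and rho(k) = gamma(k) / gamma(0). Sigma^2 cancels.
  numerator   = (1)*(-0.254) + (-0.254)*(0.443) + (0.443)*(0.448) = -0.168058.
  denominator = (1)^2 + (-0.254)^2 + (0.443)^2 + (0.448)^2 = 1.461469.
  rho(1) = -0.168058 / 1.461469 = -0.1150.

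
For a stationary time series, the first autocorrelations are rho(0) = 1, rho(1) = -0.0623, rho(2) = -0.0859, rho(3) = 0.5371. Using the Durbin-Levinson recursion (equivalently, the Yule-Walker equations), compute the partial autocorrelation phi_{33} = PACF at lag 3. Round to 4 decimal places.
\phi_{33} = 0.5320

The PACF at lag k is phi_{kk}, the last component of the solution
to the Yule-Walker system G_k phi = r_k where
  (G_k)_{ij} = rho(|i - j|), (r_k)_i = rho(i), i,j = 1..k.
Equivalently, Durbin-Levinson gives phi_{kk} iteratively:
  phi_{11} = rho(1)
  phi_{kk} = [rho(k) - sum_{j=1..k-1} phi_{k-1,j} rho(k-j)]
            / [1 - sum_{j=1..k-1} phi_{k-1,j} rho(j)],
  phi_{k,j} = phi_{k-1,j} - phi_{kk} phi_{k-1,k-j},  j = 1..k-1.
Step k = 1:
  phi_11 = rho(1) = -0.0623.
Step k = 2:
  phi_22 = [rho(2) - phi_11 rho(1)] / [1 - phi_11 rho(1)] = [-0.0859 - (-0.0623)(-0.0623)] / [1 - (-0.0623)(-0.0623)]
         = -0.08978129 / 0.99611871 = -0.090131.
  Update: phi_21 = phi_11 - phi_22 phi_11 = -0.0623 - (-0.090131)(-0.0623) = -0.067915.
Step k = 3:
  phi_33 = [rho(3) - phi_21 rho(2) - phi_22 rho(1)] / [1 - phi_21 rho(1) - phi_22 rho(2)]
    numerator   = 0.5371 - (-0.067915)(-0.0859) - (-0.090131)(-0.0623) = 0.52565092
    denominator = 1 - (-0.067915)(-0.0623) - (-0.090131)(-0.0859) = 0.98802662
  phi_33 = 0.52565092 / 0.98802662 = 0.532.
Therefore phi_{33} = 0.5320.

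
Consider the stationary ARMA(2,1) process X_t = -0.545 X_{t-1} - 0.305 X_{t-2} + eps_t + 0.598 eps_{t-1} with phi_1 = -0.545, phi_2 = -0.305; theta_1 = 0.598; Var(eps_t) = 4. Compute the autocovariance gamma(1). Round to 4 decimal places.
\gamma(1) = -0.0815

Multiply the model equation by X_{t-k} and take expectations. With theta_0 = psi_0 = 1 and psi_j the MA(infinity) weights, this gives
  gamma(k) - sum_i phi_i gamma(k-i) = c_k,
  c_k = sigma^2 * sum_{j=k..q} theta_j psi_{j-k}   (c_k = 0 for k > q),
using gamma(-m) = gamma(m).
psi-weights needed (psi_j = theta_j + sum_i phi_i psi_{j-i}):
  psi_1 = theta_1 + phi_1 = 0.598 + (-0.545) = 0.053
Right-hand sides:
  c_0 = sigma^2 (1 + theta_1 psi_1) = 4 * (1 + (0.598)(0.053)) = 4 * 1.031694 = 4.126776
  c_1 = sigma^2 theta_1 = 4 * (0.598) = 2.392
  c_2 = 0
Equations for k = 0, 1, 2 (AR order 2, c_2 = 0):
  (E0) gamma(0) = phi_1 gamma(1) + phi_2 gamma(2) + c_0
  (E1) gamma(1) = phi_1 gamma(0) + phi_2 gamma(1) + c_1
  (E2) gamma(2) = phi_1 gamma(1) + phi_2 gamma(0)
From (E1): gamma(1) = A gamma(0) + B with
  A = phi_1 / (1 - phi_2) = -0.545 / 1.305 = -0.417625,   B = c_1 / (1 - phi_2) = 2.392 / 1.305 = 1.83295.
Insert (E2) into (E0): gamma(0) (1 - phi_2^2) = phi_1 (1 + phi_2) gamma(1) + c_0.
  phi_1 (1 + phi_2) = (-0.545)(0.695) = -0.378775,   1 - phi_2^2 = 0.906975.
Replace gamma(1) by A gamma(0) + B and collect gamma(0):
  gamma(0) [0.906975 - (-0.378775)(-0.417625)] = (-0.378775)(1.83295) + 4.126776
  gamma(0) * 0.748789 = 3.4325
  gamma(0) = 3.4325 / 0.748789 = 4.584067.
  gamma(1) = A gamma(0) + B = (-0.417625)(4.584067) + (1.83295) = -0.081469.
Therefore gamma(1) = -0.0815 (to 4 decimal places).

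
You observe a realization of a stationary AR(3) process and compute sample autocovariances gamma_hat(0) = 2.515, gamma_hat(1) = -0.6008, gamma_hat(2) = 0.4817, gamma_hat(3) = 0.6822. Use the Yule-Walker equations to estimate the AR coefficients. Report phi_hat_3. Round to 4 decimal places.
\hat\phi_{3} = 0.3730

The Yule-Walker equations for an AR(p) process read, in matrix form,
  Gamma_p phi = r_p,   with   (Gamma_p)_{ij} = gamma(|i - j|),
                       (r_p)_i = gamma(i),   i,j = 1..p.
Substitute the sample gammas (Toeplitz matrix and right-hand side of size 3):
  Gamma_p = [[2.515, -0.6008, 0.4817], [-0.6008, 2.515, -0.6008], [0.4817, -0.6008, 2.515]]
  r_p     = [-0.6008, 0.4817, 0.6822]
Written out (R1..R3):
  (R1) 2.515 phi_1 - 0.6008 phi_2 + 0.4817 phi_3 = -0.6008
  (R2) -0.6008 phi_1 + 2.515 phi_2 - 0.6008 phi_3 = 0.4817
  (R3) 0.4817 phi_1 - 0.6008 phi_2 + 2.515 phi_3 = 0.6822
Gaussian elimination:
  R2 <- R2 - (-0.6008/2.515) R1 = R2 - (-0.238887) R1:  2.371477 phi_2 - 0.485728 phi_3 = 0.338177
  R3 <- R3 - (0.4817/2.515) R1 = R3 - (0.191531) R1:  -0.485728 phi_2 + 2.42274 phi_3 = 0.797272
  R3 <- R3 - (-0.485728/2.371477) R2 = R3 - (-0.204821) R2:  2.323252 phi_3 = 0.866537
Back-substitution:
  phi_hat_3 = 0.866537 / 2.323252 = 0.372985
  phi_hat_2 = (0.338177 - (-0.485728)(0.372985)) / 2.371477 = 0.218997
  phi_hat_1 = (-0.6008 - (-0.6008)(0.218997) - (0.4817)(0.372985)) / 2.515 = -0.258009
So phi_hat = [-0.2580, 0.2190, 0.3730].
Therefore phi_hat_3 = 0.3730.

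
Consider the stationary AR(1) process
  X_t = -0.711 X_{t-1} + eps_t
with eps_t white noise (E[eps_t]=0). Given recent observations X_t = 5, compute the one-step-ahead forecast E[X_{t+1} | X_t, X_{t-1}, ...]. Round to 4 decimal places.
E[X_{t+1} \mid \mathcal F_t] = -3.5550

For an AR(p) model X_t = c + sum_i phi_i X_{t-i} + eps_t, the
one-step-ahead conditional mean is
  E[X_{t+1} | X_t, ...] = c + sum_i phi_i X_{t+1-i}.
Substitute known values:
  E[X_{t+1} | ...] = (-0.711) * (5)
                   = -3.5550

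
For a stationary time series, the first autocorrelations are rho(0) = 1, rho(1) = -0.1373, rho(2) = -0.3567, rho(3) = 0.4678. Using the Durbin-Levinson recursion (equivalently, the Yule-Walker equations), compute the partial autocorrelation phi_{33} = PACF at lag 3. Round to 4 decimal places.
\phi_{33} = 0.4150

The PACF at lag k is phi_{kk}, the last component of the solution
to the Yule-Walker system G_k phi = r_k where
  (G_k)_{ij} = rho(|i - j|), (r_k)_i = rho(i), i,j = 1..k.
Equivalently, Durbin-Levinson gives phi_{kk} iteratively:
  phi_{11} = rho(1)
  phi_{kk} = [rho(k) - sum_{j=1..k-1} phi_{k-1,j} rho(k-j)]
            / [1 - sum_{j=1..k-1} phi_{k-1,j} rho(j)],
  phi_{k,j} = phi_{k-1,j} - phi_{kk} phi_{k-1,k-j},  j = 1..k-1.
Step k = 1:
  phi_11 = rho(1) = -0.1373.
Step k = 2:
  phi_22 = [rho(2) - phi_11 rho(1)] / [1 - phi_11 rho(1)] = [-0.3567 - (-0.1373)(-0.1373)] / [1 - (-0.1373)(-0.1373)]
         = -0.37555129 / 0.98114871 = -0.382767.
  Update: phi_21 = phi_11 - phi_22 phi_11 = -0.1373 - (-0.382767)(-0.1373) = -0.189854.
Step k = 3:
  phi_33 = [rho(3) - phi_21 rho(2) - phi_22 rho(1)] / [1 - phi_21 rho(1) - phi_22 rho(2)]
    numerator   = 0.4678 - (-0.189854)(-0.3567) - (-0.382767)(-0.1373) = 0.34752521
    denominator = 1 - (-0.189854)(-0.1373) - (-0.382767)(-0.3567) = 0.83740009
  phi_33 = 0.34752521 / 0.83740009 = 0.415.
Therefore phi_{33} = 0.4150.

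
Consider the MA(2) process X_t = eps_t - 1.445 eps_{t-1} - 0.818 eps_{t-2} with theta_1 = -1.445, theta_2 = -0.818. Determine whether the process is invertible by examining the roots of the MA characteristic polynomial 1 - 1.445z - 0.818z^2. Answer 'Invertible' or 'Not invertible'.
\text{Not invertible}

The MA(q) characteristic polynomial is P(z) = 1 - 1.445z - 0.818z^2.
Invertibility requires all roots to lie outside the unit circle, i.e. |z| > 1 for every root.
Set 1 + (-1.445) z + (-0.818) z^2 = 0, i.e. a z^2 + b z + c = 0 with a = -0.818, b = -1.445, c = 1.
Discriminant D = b^2 - 4ac = (-1.445)^2 - 4*(-0.818)*1 = 2.088025 - (-3.272) = 5.360025.
D >= 0, so the roots are real: z = (-b +/- sqrt(D)) / (2a) = (1.445 +/- 2.315173) / (-1.636).
  z_1 = (1.445 + 2.315173) / (-1.636) = -2.2984,   |z_1| = 2.2984.
  z_2 = (1.445 - 2.315173) / (-1.636) = 0.5319,   |z_2| = 0.5319.
Moduli of all roots: 2.2984, 0.5319.
All moduli strictly greater than 1? No.
Verdict: Not invertible.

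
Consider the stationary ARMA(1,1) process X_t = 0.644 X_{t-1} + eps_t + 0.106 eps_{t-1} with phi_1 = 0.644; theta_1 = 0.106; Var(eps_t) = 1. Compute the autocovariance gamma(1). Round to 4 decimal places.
\gamma(1) = 1.3690

Multiply the model equation by X_{t-k} and take expectations. With theta_0 = psi_0 = 1 and psi_j the MA(infinity) weights, this gives
  gamma(k) - sum_i phi_i gamma(k-i) = c_k,
  c_k = sigma^2 * sum_{j=k..q} theta_j psi_{j-k}   (c_k = 0 for k > q),
using gamma(-m) = gamma(m).
psi-weights needed (psi_j = theta_j + sum_i phi_i psi_{j-i}):
  psi_1 = theta_1 + phi_1 = 0.106 + (0.644) = 0.75
Right-hand sides:
  c_0 = sigma^2 (1 + theta_1 psi_1) = 1 * (1 + (0.106)(0.75)) = 1 * 1.0795 = 1.0795
  c_1 = sigma^2 theta_1 = 1 * (0.106) = 0.106
  c_2 = 0
Equations for k = 0 and k = 1 (AR order 1):
  gamma(0) = phi_1 gamma(1) + c_0
  gamma(1) = phi_1 gamma(0) + c_1
Substituting the second into the first: gamma(0) (1 - phi_1^2) = c_0 + phi_1 c_1, so
  gamma(0) = (c_0 + phi_1 c_1) / (1 - phi_1^2) = (1.0795 + (0.644)(0.106)) / (1 - (0.644)^2) = 1.147764 / 0.585264 = 1.961105.
  gamma(1) = phi_1 gamma(0) + c_1 = (0.644)(1.961105) + (0.106) = 1.368951.
Therefore gamma(1) = 1.3690 (to 4 decimal places).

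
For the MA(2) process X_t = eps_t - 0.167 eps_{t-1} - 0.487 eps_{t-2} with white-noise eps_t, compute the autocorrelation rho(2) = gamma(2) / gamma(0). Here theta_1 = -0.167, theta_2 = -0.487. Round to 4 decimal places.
\rho(2) = -0.3850

For an MA(q) process with theta_0 = 1, the autocovariance is
  gamma(k) = sigma^2 * sum_{i=0..q-k} theta_i * theta_{i+k},
and rho(k) = gamma(k) / gamma(0). Sigma^2 cancels.
  numerator   = (1)*(-0.487) = -0.487.
  denominator = (1)^2 + (-0.167)^2 + (-0.487)^2 = 1.265058.
  rho(2) = -0.487 / 1.265058 = -0.3850.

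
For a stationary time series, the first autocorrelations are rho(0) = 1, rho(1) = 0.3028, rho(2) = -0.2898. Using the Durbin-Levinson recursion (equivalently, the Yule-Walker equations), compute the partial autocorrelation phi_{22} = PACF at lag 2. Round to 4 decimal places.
\phi_{22} = -0.4200

The PACF at lag k is phi_{kk}, the last component of the solution
to the Yule-Walker system G_k phi = r_k where
  (G_k)_{ij} = rho(|i - j|), (r_k)_i = rho(i), i,j = 1..k.
Equivalently, Durbin-Levinson gives phi_{kk} iteratively:
  phi_{11} = rho(1)
  phi_{kk} = [rho(k) - sum_{j=1..k-1} phi_{k-1,j} rho(k-j)]
            / [1 - sum_{j=1..k-1} phi_{k-1,j} rho(j)],
  phi_{k,j} = phi_{k-1,j} - phi_{kk} phi_{k-1,k-j},  j = 1..k-1.
Step k = 1:
  phi_11 = rho(1) = 0.3028.
Step k = 2:
  phi_22 = [rho(2) - phi_11 rho(1)] / [1 - phi_11 rho(1)] = [-0.2898 - (0.3028)(0.3028)] / [1 - (0.3028)(0.3028)]
         = -0.38148784 / 0.90831216 = -0.42.
Therefore phi_{22} = -0.4200.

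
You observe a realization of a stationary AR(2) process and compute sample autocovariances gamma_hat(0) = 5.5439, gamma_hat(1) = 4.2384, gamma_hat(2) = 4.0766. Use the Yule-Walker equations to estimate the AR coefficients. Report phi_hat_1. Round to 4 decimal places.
\hat\phi_{1} = 0.4870

The Yule-Walker equations for an AR(p) process read, in matrix form,
  Gamma_p phi = r_p,   with   (Gamma_p)_{ij} = gamma(|i - j|),
                       (r_p)_i = gamma(i),   i,j = 1..p.
Substitute the sample gammas (Toeplitz matrix and right-hand side of size 2):
  Gamma_p = [[5.5439, 4.2384], [4.2384, 5.5439]]
  r_p     = [4.2384, 4.0766]
Written out:
  5.5439 phi_1 + 4.2384 phi_2 = 4.2384
  4.2384 phi_1 + 5.5439 phi_2 = 4.0766
Solve by Cramer's rule:
  det = gamma(0)^2 - gamma(1)^2 = (5.5439)^2 - (4.2384)^2 = 30.73482721 - 17.96403456 = 12.77079265
  phi_hat_1 = [gamma(1) gamma(0) - gamma(1) gamma(2)] / det = [(4.2384)(5.5439) - (4.2384)(4.0766)] / 12.77079265 = 6.21900432 / 12.77079265 = 0.487
  phi_hat_2 = [gamma(0) gamma(2) - gamma(1)^2] / det = [(5.5439)(4.0766) - (4.2384)^2] / 12.77079265 = 4.63622818 / 12.77079265 = 0.363
So phi_hat = [0.4870, 0.3630].
Therefore phi_hat_1 = 0.4870.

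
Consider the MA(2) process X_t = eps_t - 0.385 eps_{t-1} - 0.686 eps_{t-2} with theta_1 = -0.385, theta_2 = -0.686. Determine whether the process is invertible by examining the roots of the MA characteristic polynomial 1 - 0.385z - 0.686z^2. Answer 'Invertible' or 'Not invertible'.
\text{Not invertible}

The MA(q) characteristic polynomial is P(z) = 1 - 0.385z - 0.686z^2.
Invertibility requires all roots to lie outside the unit circle, i.e. |z| > 1 for every root.
Set 1 + (-0.385) z + (-0.686) z^2 = 0, i.e. a z^2 + b z + c = 0 with a = -0.686, b = -0.385, c = 1.
Discriminant D = b^2 - 4ac = (-0.385)^2 - 4*(-0.686)*1 = 0.148225 - (-2.744) = 2.892225.
D >= 0, so the roots are real: z = (-b +/- sqrt(D)) / (2a) = (0.385 +/- 1.700654) / (-1.372).
  z_1 = (0.385 + 1.700654) / (-1.372) = -1.5202,   |z_1| = 1.5202.
  z_2 = (0.385 - 1.700654) / (-1.372) = 0.9589,   |z_2| = 0.9589.
Moduli of all roots: 1.5202, 0.9589.
All moduli strictly greater than 1? No.
Verdict: Not invertible.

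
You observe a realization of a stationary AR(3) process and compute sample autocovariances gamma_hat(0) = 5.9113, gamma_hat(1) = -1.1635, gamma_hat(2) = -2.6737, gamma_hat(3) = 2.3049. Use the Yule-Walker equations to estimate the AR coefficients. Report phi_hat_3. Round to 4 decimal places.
\hat\phi_{3} = 0.2180

The Yule-Walker equations for an AR(p) process read, in matrix form,
  Gamma_p phi = r_p,   with   (Gamma_p)_{ij} = gamma(|i - j|),
                       (r_p)_i = gamma(i),   i,j = 1..p.
Substitute the sample gammas (Toeplitz matrix and right-hand side of size 3):
  Gamma_p = [[5.9113, -1.1635, -2.6737], [-1.1635, 5.9113, -1.1635], [-2.6737, -1.1635, 5.9113]]
  r_p     = [-1.1635, -2.6737, 2.3049]
Written out (R1..R3):
  (R1) 5.9113 phi_1 - 1.1635 phi_2 - 2.6737 phi_3 = -1.1635
  (R2) -1.1635 phi_1 + 5.9113 phi_2 - 1.1635 phi_3 = -2.6737
  (R3) -2.6737 phi_1 - 1.1635 phi_2 + 5.9113 phi_3 = 2.3049
Gaussian elimination:
  R2 <- R2 - (-1.1635/5.9113) R1 = R2 - (-0.196826) R1:  5.682292 phi_2 - 1.689755 phi_3 = -2.902708
  R3 <- R3 - (-2.6737/5.9113) R1 = R3 - (-0.452303) R1:  -1.689755 phi_2 + 4.701977 phi_3 = 1.778645
  R3 <- R3 - (-1.689755/5.682292) R2 = R3 - (-0.297372) R2:  4.199491 phi_3 = 0.915461
Back-substitution:
  phi_hat_3 = 0.915461 / 4.199491 = 0.217993
  phi_hat_2 = (-2.902708 - (-1.689755)(0.217993)) / 5.682292 = -0.446009
  phi_hat_1 = (-1.1635 - (-1.1635)(-0.446009) - (-2.6737)(0.217993)) / 5.9113 = -0.186014
So phi_hat = [-0.1860, -0.4460, 0.2180].
Therefore phi_hat_3 = 0.2180.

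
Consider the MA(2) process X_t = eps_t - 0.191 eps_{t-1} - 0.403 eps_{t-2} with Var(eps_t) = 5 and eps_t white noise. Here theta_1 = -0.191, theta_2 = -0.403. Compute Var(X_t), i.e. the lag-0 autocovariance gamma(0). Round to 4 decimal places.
\gamma(0) = 5.9945

For an MA(q) process X_t = eps_t + sum_i theta_i eps_{t-i} with
Var(eps_t) = sigma^2, the variance is
  gamma(0) = sigma^2 * (1 + sum_i theta_i^2).
  sum_i theta_i^2 = (-0.191)^2 + (-0.403)^2 = 0.036481 + 0.162409 = 0.19889.
  gamma(0) = 5 * (1 + 0.19889) = 5 * 1.19889 = 5.99445, which rounds to 5.9945.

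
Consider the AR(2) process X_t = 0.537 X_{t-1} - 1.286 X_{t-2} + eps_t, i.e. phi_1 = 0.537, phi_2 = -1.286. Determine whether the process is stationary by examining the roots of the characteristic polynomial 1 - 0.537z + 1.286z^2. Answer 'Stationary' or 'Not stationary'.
\text{Not stationary}

The AR(p) characteristic polynomial is P(z) = 1 - 0.537z + 1.286z^2.
Stationarity requires all roots to lie outside the unit circle, i.e. |z| > 1 for every root.
Set 1 + (-0.537) z + (1.286) z^2 = 0, i.e. a z^2 + b z + c = 0 with a = 1.286, b = -0.537, c = 1.
Discriminant D = b^2 - 4ac = (-0.537)^2 - 4*(1.286)*1 = 0.288369 - (5.144) = -4.855631.
D < 0, so the roots are the complex-conjugate pair z = (-b +/- i sqrt(-D)) / (2a) = 0.2088 +/- 0.8567i.
For a conjugate pair |z|^2 = z * conj(z) = (product of roots) = c/a = 1/(1.286) = 0.777605, so |z| = sqrt(0.777605) = 0.8818 for both roots.
Moduli of all roots: 0.8818, 0.8818.
All moduli strictly greater than 1? No.
Verdict: Not stationary.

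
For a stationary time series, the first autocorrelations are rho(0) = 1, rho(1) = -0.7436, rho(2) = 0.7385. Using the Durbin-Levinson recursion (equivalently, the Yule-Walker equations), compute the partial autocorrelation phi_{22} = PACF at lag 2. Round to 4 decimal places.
\phi_{22} = 0.4151

The PACF at lag k is phi_{kk}, the last component of the solution
to the Yule-Walker system G_k phi = r_k where
  (G_k)_{ij} = rho(|i - j|), (r_k)_i = rho(i), i,j = 1..k.
Equivalently, Durbin-Levinson gives phi_{kk} iteratively:
  phi_{11} = rho(1)
  phi_{kk} = [rho(k) - sum_{j=1..k-1} phi_{k-1,j} rho(k-j)]
            / [1 - sum_{j=1..k-1} phi_{k-1,j} rho(j)],
  phi_{k,j} = phi_{k-1,j} - phi_{kk} phi_{k-1,k-j},  j = 1..k-1.
Step k = 1:
  phi_11 = rho(1) = -0.7436.
Step k = 2:
  phi_22 = [rho(2) - phi_11 rho(1)] / [1 - phi_11 rho(1)] = [0.7385 - (-0.7436)(-0.7436)] / [1 - (-0.7436)(-0.7436)]
         = 0.18555904 / 0.44705904 = 0.4151.
Therefore phi_{22} = 0.4151.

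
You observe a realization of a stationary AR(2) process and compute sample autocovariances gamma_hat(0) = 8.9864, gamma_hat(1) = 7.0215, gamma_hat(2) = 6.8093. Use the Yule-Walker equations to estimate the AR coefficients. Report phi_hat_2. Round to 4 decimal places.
\hat\phi_{2} = 0.3780

The Yule-Walker equations for an AR(p) process read, in matrix form,
  Gamma_p phi = r_p,   with   (Gamma_p)_{ij} = gamma(|i - j|),
                       (r_p)_i = gamma(i),   i,j = 1..p.
Substitute the sample gammas (Toeplitz matrix and right-hand side of size 2):
  Gamma_p = [[8.9864, 7.0215], [7.0215, 8.9864]]
  r_p     = [7.0215, 6.8093]
Written out:
  8.9864 phi_1 + 7.0215 phi_2 = 7.0215
  7.0215 phi_1 + 8.9864 phi_2 = 6.8093
Solve by Cramer's rule:
  det = gamma(0)^2 - gamma(1)^2 = (8.9864)^2 - (7.0215)^2 = 80.75538496 - 49.30146225 = 31.45392271
  phi_hat_1 = [gamma(1) gamma(0) - gamma(1) gamma(2)] / det = [(7.0215)(8.9864) - (7.0215)(6.8093)] / 31.45392271 = 15.28650765 / 31.45392271 = 0.486
  phi_hat_2 = [gamma(0) gamma(2) - gamma(1)^2] / det = [(8.9864)(6.8093) - (7.0215)^2] / 31.45392271 = 11.88963127 / 31.45392271 = 0.378
So phi_hat = [0.4860, 0.3780].
Therefore phi_hat_2 = 0.3780.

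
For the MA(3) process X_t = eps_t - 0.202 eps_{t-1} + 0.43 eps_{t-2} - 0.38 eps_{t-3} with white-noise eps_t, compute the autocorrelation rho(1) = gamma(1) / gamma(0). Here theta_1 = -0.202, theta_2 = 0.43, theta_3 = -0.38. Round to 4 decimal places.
\rho(1) = -0.3301

For an MA(q) process with theta_0 = 1, the autocovariance is
  gamma(k) = sigma^2 * sum_{i=0..q-k} theta_i * theta_{i+k},
and rho(k) = gamma(k) / gamma(0). Sigma^2 cancels.
  numerator   = (1)*(-0.202) + (-0.202)*(0.43) + (0.43)*(-0.38) = -0.45226.
  denominator = (1)^2 + (-0.202)^2 + (0.43)^2 + (-0.38)^2 = 1.370104.
  rho(1) = -0.45226 / 1.370104 = -0.3301.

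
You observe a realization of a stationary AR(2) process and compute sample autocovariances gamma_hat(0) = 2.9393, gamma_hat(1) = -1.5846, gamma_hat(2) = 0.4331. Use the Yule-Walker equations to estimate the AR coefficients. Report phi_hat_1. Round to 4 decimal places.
\hat\phi_{1} = -0.6480

The Yule-Walker equations for an AR(p) process read, in matrix form,
  Gamma_p phi = r_p,   with   (Gamma_p)_{ij} = gamma(|i - j|),
                       (r_p)_i = gamma(i),   i,j = 1..p.
Substitute the sample gammas (Toeplitz matrix and right-hand side of size 2):
  Gamma_p = [[2.9393, -1.5846], [-1.5846, 2.9393]]
  r_p     = [-1.5846, 0.4331]
Written out:
  2.9393 phi_1 - 1.5846 phi_2 = -1.5846
  -1.5846 phi_1 + 2.9393 phi_2 = 0.4331
Solve by Cramer's rule:
  det = gamma(0)^2 - gamma(1)^2 = (2.9393)^2 - (-1.5846)^2 = 8.63948449 - 2.51095716 = 6.12852733
  phi_hat_1 = [gamma(1) gamma(0) - gamma(1) gamma(2)] / det = [(-1.5846)(2.9393) - (-1.5846)(0.4331)] / 6.12852733 = -3.97132452 / 6.12852733 = -0.648
  phi_hat_2 = [gamma(0) gamma(2) - gamma(1)^2] / det = [(2.9393)(0.4331) - (-1.5846)^2] / 6.12852733 = -1.23794633 / 6.12852733 = -0.202
So phi_hat = [-0.6480, -0.2020].
Therefore phi_hat_1 = -0.6480.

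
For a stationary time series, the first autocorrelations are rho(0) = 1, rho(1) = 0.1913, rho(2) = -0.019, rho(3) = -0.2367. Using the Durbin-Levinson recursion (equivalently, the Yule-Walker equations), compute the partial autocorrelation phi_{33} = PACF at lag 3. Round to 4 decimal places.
\phi_{33} = -0.2310

The PACF at lag k is phi_{kk}, the last component of the solution
to the Yule-Walker system G_k phi = r_k where
  (G_k)_{ij} = rho(|i - j|), (r_k)_i = rho(i), i,j = 1..k.
Equivalently, Durbin-Levinson gives phi_{kk} iteratively:
  phi_{11} = rho(1)
  phi_{kk} = [rho(k) - sum_{j=1..k-1} phi_{k-1,j} rho(k-j)]
            / [1 - sum_{j=1..k-1} phi_{k-1,j} rho(j)],
  phi_{k,j} = phi_{k-1,j} - phi_{kk} phi_{k-1,k-j},  j = 1..k-1.
Step k = 1:
  phi_11 = rho(1) = 0.1913.
Step k = 2:
  phi_22 = [rho(2) - phi_11 rho(1)] / [1 - phi_11 rho(1)] = [-0.019 - (0.1913)(0.1913)] / [1 - (0.1913)(0.1913)]
         = -0.05559569 / 0.96340431 = -0.057708.
  Update: phi_21 = phi_11 - phi_22 phi_11 = 0.1913 - (-0.057708)(0.1913) = 0.202339.
Step k = 3:
  phi_33 = [rho(3) - phi_21 rho(2) - phi_22 rho(1)] / [1 - phi_21 rho(1) - phi_22 rho(2)]
    numerator   = -0.2367 - (0.202339)(-0.019) - (-0.057708)(0.1913) = -0.2218161
    denominator = 1 - (0.202339)(0.1913) - (-0.057708)(-0.019) = 0.96019602
  phi_33 = -0.2218161 / 0.96019602 = -0.231.
Therefore phi_{33} = -0.2310.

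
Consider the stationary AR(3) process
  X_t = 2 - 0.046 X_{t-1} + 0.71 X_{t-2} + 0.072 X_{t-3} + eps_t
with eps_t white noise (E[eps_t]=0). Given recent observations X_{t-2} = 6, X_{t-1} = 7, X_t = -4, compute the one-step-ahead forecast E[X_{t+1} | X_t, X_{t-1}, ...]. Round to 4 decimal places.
E[X_{t+1} \mid \mathcal F_t] = 7.5860

For an AR(p) model X_t = c + sum_i phi_i X_{t-i} + eps_t, the
one-step-ahead conditional mean is
  E[X_{t+1} | X_t, ...] = c + sum_i phi_i X_{t+1-i}.
Substitute known values:
  E[X_{t+1} | ...] = 2 + (-0.046) * (-4) + (0.71) * (7) + (0.072) * (6)
                   = 7.5860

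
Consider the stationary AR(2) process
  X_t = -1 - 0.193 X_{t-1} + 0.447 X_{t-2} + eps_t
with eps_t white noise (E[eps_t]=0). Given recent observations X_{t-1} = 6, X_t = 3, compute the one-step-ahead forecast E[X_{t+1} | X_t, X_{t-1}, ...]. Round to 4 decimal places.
E[X_{t+1} \mid \mathcal F_t] = 1.1030

For an AR(p) model X_t = c + sum_i phi_i X_{t-i} + eps_t, the
one-step-ahead conditional mean is
  E[X_{t+1} | X_t, ...] = c + sum_i phi_i X_{t+1-i}.
Substitute known values:
  E[X_{t+1} | ...] = -1 + (-0.193) * (3) + (0.447) * (6)
                   = 1.1030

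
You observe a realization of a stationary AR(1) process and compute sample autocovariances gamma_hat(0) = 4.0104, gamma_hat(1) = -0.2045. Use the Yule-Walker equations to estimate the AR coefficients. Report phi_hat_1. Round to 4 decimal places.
\hat\phi_{1} = -0.0510

The Yule-Walker equations for an AR(p) process read, in matrix form,
  Gamma_p phi = r_p,   with   (Gamma_p)_{ij} = gamma(|i - j|),
                       (r_p)_i = gamma(i),   i,j = 1..p.
Substitute the sample gammas (Toeplitz matrix and right-hand side of size 1):
  Gamma_p = [[4.0104]]
  r_p     = [-0.2045]
With p = 1 this is the single equation gamma(0) phi_1 = gamma(1):
  phi_hat_1 = gamma(1) / gamma(0) = -0.2045 / 4.0104 = -0.0510.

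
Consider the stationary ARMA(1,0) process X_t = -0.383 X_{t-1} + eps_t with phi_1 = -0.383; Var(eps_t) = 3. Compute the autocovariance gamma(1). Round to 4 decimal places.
\gamma(1) = -1.3465

Multiply the model equation by X_{t-k} and take expectations. With theta_0 = psi_0 = 1 and psi_j the MA(infinity) weights, this gives
  gamma(k) - sum_i phi_i gamma(k-i) = c_k,
  c_k = sigma^2 * sum_{j=k..q} theta_j psi_{j-k}   (c_k = 0 for k > q),
using gamma(-m) = gamma(m).
Pure AR (q = 0): c_0 = sigma^2 = 3, c_k = 0 for k >= 1.
Equations for k = 0 and k = 1 (AR order 1):
  gamma(0) = phi_1 gamma(1) + c_0
  gamma(1) = phi_1 gamma(0) + c_1
Substituting the second into the first: gamma(0) (1 - phi_1^2) = c_0 + phi_1 c_1, so
  gamma(0) = c_0 / (1 - phi_1^2) = 3 / (1 - (-0.383)^2) = 3 / 0.853311 = 3.515717.
  gamma(1) = phi_1 gamma(0) = (-0.383)(3.515717) = -1.34652.
Therefore gamma(1) = -1.3465 (to 4 decimal places).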